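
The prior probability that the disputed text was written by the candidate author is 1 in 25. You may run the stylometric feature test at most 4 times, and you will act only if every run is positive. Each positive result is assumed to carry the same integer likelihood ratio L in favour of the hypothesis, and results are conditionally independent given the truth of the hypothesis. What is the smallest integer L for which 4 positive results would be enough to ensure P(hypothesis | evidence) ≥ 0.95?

5

Prior odds = 0.04/0.96 = 1/24.
Target odds = 0.95/0.05 = 19.
Need L⁴ ≥ 19 ÷ (1/24) = 456.
4⁴ = 256 < 456 ≤ 625 = 5⁴, so L = 5.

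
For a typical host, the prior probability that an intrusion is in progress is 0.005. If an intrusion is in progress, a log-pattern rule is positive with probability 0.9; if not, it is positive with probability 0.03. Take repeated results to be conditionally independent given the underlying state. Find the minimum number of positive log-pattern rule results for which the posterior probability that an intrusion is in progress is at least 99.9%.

4

Prior odds = 0.005/0.995 = 1/199.
Likelihood ratio of a positive = 0.9/0.03 = 30.
Target posterior odds = 0.999/0.001 = 999.
Need (1/199) × 30ⁿ ≥ 999, i.e. 30ⁿ ≥ 198801.
30³ = 27000 falls short of 198801 but 30⁴ = 810000 reaches it, so n = 4.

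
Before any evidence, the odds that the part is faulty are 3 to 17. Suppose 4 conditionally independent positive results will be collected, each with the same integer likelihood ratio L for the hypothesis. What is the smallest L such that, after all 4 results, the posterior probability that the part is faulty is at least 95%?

Prior odds = 3/17.
Target odds = 0.95/0.05 = 19.
Need L⁴ ≥ 19 ÷ (3/17) = 323/3.
3⁴ = 81 < 323/3 ≤ 256 = 4⁴, so L = 4.

4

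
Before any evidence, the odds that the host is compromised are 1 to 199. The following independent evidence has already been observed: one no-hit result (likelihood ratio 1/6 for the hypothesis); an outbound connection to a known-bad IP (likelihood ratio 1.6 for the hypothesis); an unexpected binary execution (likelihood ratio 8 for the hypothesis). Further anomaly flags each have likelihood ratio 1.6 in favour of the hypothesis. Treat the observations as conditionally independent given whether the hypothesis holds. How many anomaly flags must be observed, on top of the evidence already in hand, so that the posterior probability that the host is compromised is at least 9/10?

15

Prior odds = 1/199.
Combined Bayes factor of the evidence already in hand = (1/6) × 1.6 × 8 = 32/15.
Odds after that evidence = (1/199) × 32/15 = 32/2985.
Target odds = 0.9/0.1 = 9.
Need 1.6ⁿ ≥ 9 ÷ (32/2985) = 839.53125.
1.6¹⁴ ≈720.576 falls short of 839.53125 but 1.6¹⁵ ≈1152.92 reaches it, so n = 15.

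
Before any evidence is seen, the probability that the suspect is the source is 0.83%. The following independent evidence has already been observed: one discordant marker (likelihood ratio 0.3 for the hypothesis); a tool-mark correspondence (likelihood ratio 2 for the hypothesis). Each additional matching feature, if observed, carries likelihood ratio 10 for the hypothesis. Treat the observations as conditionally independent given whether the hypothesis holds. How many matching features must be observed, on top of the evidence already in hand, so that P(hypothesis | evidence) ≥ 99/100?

Prior odds = 0.0083/0.9917 = 83/9917.
Combined Bayes factor of the evidence already in hand = 0.3 × 2 = 0.6.
Odds after that evidence = (83/9917) × 0.6 = 249/49585.
Target odds = 0.99/0.01 = 99.
Need 10ⁿ ≥ 99 ÷ (249/49585) = 1636305/83.
10⁴ = 10000 falls short of 1636305/83 but 10⁵ = 100000 reaches it, so n = 5.

5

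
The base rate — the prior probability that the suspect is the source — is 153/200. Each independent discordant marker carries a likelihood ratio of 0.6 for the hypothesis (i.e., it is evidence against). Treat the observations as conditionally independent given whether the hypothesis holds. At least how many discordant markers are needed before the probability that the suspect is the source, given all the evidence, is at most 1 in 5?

6

Prior odds = 0.765/0.235 = 153/47.
Likelihood ratio per discordant marker = 0.6.
Target posterior odds = 0.2/0.8 = 0.25.
Need (153/47) × 0.6ⁿ ≤ 0.25, i.e. 0.6ⁿ ≤ 47/612.
0.6⁵ = 0.07776 is still above 47/612 but 0.6⁶ = 729/15625 is at or below it, so n = 6.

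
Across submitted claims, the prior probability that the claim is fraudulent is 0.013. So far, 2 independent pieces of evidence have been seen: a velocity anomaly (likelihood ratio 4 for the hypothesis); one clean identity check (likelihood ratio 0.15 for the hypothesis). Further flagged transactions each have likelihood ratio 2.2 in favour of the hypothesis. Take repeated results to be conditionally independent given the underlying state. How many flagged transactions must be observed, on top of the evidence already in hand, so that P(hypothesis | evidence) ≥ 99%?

12

Prior odds = 0.013/0.987 = 13/987.
Combined Bayes factor of the evidence already in hand = 4 × 0.15 = 0.6.
Odds after that evidence = (13/987) × 0.6 = 13/1645.
Target odds = 0.99/0.01 = 99.
Need 2.2ⁿ ≥ 99 ÷ (13/1645) = 162855/13.
2.2¹¹ ≈5843.18 falls short of 162855/13 but 2.2¹² ≈12855 reaches it, so n = 12.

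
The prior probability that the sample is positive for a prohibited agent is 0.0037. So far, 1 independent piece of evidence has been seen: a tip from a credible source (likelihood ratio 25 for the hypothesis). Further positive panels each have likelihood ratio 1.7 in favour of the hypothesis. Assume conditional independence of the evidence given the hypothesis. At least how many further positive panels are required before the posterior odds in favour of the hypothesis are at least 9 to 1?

Prior odds = 0.0037/0.9963 = 37/9963.
Bayes factor of the evidence already in hand = 25.
Odds after that evidence = (37/9963) × 25 = 925/9963.
Target odds = 9.
Need 1.7ⁿ ≥ 9 ÷ (925/9963) = 89667/925.
1.7⁸ ≈69.7576 falls short of 89667/925 but 1.7⁹ ≈118.588 reaches it, so n = 9.

9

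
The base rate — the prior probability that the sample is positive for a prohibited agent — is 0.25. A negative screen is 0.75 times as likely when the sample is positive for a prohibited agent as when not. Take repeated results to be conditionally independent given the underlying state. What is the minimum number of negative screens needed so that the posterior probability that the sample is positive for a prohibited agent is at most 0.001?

Prior odds: 0.25 ÷ 0.75 = 1/3.
Likelihood ratio per negative screen = 0.75.
Target posterior odds = 0.001/0.999 = 1/999.
Require 0.75ⁿ ≤ 1/999 ÷ (1/3) = 1/333.
0.75²⁰ ≈0.00317121 is still above 1/333 but 0.75²¹ ≈0.00237841 is at or below it, so n = 21.

21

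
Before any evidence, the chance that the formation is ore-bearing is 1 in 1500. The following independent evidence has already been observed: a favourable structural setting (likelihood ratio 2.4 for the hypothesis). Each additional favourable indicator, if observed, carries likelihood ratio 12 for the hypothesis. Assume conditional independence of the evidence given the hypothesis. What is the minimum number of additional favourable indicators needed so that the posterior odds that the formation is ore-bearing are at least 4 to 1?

Prior odds = (1/1500)/(1499/1500) = 1/1499.
Bayes factor of the evidence already in hand = 2.4.
Odds after that evidence = (1/1499) × 2.4 = 12/7495.
Target odds = 4.
Need 12ⁿ ≥ 4 ÷ (12/7495) = 7495/3.
12³ = 1728 falls short of 7495/3 but 12⁴ = 20736 reaches it, so n = 4.

4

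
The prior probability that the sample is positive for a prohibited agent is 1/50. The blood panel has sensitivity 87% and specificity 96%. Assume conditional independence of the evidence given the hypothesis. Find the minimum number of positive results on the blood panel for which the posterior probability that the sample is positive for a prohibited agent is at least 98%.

Prior odds: 0.02 ÷ 0.98 = 1/49.
False-positive rate = 1 − 0.96 = 0.04; likelihood ratio of a positive = 0.87/0.04 = 21.75.
Target posterior odds = 0.98/0.02 = 49.
Require 21.75ⁿ ≥ 49 ÷ (1/49) = 2401.
21.75² = 473.0625 falls short of 2401 but 21.75³ = 658503/64 reaches it, so n = 3.

3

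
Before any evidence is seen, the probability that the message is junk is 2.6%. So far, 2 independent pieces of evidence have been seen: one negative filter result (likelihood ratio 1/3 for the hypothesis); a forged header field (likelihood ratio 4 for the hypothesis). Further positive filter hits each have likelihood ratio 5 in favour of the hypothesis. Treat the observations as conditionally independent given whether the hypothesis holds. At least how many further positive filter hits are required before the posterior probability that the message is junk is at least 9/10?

Prior odds = 0.026/0.974 = 13/487.
Combined Bayes factor of the evidence already in hand = (1/3) × 4 = 4/3.
Odds after that evidence = (13/487) × 4/3 = 52/1461.
Target odds = 0.9/0.1 = 9.
Need 5ⁿ ≥ 9 ÷ (52/1461) = 13149/52.
5³ = 125 falls short of 13149/52 but 5⁴ = 625 reaches it, so n = 4.

4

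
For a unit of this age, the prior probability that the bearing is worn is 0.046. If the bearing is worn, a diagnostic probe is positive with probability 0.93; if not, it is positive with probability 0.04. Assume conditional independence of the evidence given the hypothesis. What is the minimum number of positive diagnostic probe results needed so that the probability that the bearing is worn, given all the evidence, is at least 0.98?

3

Prior odds: 0.046 ÷ 0.954 = 23/477.
Likelihood ratio of a positive = 0.93/0.04 = 23.25.
Target odds: 0.98 ÷ 0.02 = 49.
Need (23/477) × 23.25ⁿ ≥ 49, i.e. 23.25ⁿ ≥ 23373/23.
23.25² = 540.5625 falls short of 23373/23 but 23.25³ = 804357/64 reaches it, so n = 3.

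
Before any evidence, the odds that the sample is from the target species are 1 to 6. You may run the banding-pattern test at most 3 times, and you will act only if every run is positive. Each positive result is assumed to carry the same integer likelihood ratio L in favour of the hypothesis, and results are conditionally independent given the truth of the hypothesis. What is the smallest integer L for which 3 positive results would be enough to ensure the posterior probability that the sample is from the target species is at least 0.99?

9

Prior odds = 1/6.
Target odds = 0.99/0.01 = 99.
Need L³ ≥ 99 ÷ (1/6) = 594.
8³ = 512 < 594 ≤ 729 = 9³, so L = 9.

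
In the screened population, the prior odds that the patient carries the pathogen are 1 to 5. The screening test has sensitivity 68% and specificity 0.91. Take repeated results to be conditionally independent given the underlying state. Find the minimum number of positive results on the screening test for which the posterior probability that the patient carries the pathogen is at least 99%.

Prior odds = 0.2.
False-positive rate = 1 − 0.91 = 0.09; likelihood ratio of a positive = 0.68/0.09 = 68/9.
Target odds: 0.99 ÷ 0.01 = 99.
Require (68/9)ⁿ ≥ 99 ÷ 0.2 = 495.
(68/9)³ = 314432/729 falls short of 495 but (68/9)⁴ = 21381376/6561 reaches it, so n = 4.

4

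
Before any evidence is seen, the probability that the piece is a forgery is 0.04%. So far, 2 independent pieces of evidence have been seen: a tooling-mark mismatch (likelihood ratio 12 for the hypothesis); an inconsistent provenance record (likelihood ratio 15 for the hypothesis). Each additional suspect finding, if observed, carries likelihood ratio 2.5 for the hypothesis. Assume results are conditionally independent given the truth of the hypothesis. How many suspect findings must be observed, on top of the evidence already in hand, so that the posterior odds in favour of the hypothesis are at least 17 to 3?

5

Prior odds = 0.0004/0.9996 = 1/2499.
Combined Bayes factor of the evidence already in hand = 12 × 15 = 180.
Odds after that evidence = (1/2499) × 180 = 60/833.
Target odds = 17/3.
Need 2.5ⁿ ≥ 17/3 ÷ (60/833) = 14161/180.
2.5⁴ = 39.0625 falls short of 14161/180 but 2.5⁵ = 97.65625 reaches it, so n = 5.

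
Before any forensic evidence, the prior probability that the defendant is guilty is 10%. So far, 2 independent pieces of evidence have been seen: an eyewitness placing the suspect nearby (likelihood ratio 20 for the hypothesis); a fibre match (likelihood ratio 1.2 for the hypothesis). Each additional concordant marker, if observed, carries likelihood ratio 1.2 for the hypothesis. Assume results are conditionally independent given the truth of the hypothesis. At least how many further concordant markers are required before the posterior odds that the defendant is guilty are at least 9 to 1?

Prior odds = 0.1/0.9 = 1/9.
Combined Bayes factor of the evidence already in hand = 20 × 1.2 = 24.
Odds after that evidence = (1/9) × 24 = 8/3.
Target odds = 9.
Need 1.2ⁿ ≥ 9 ÷ (8/3) = 3.375.
1.2⁶ = 46656/15625 falls short of 3.375 but 1.2⁷ = 279936/78125 reaches it, so n = 7.

7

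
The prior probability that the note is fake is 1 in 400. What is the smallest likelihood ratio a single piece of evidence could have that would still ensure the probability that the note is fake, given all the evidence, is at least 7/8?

2793

Prior odds = 0.0025/0.9975 = 1/399.
Target odds = 0.875/0.125 = 7.
Required Bayes factor = 7 ÷ (1/399) = 2793.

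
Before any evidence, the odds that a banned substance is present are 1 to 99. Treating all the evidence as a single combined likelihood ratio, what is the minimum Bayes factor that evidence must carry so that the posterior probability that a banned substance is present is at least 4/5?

Prior odds = 1/99.
Target odds = 0.8/0.2 = 4.
Required Bayes factor = 4 ÷ (1/99) = 396.

396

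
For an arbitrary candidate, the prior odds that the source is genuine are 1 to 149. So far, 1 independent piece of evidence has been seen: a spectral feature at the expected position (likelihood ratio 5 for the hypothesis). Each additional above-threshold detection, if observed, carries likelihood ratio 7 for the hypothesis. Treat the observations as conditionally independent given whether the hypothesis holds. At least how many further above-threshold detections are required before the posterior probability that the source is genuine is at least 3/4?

Prior odds = 1/149.
Bayes factor of the evidence already in hand = 5.
Odds after that evidence = (1/149) × 5 = 5/149.
Target odds = 0.75/0.25 = 3.
Need 7ⁿ ≥ 3 ÷ (5/149) = 89.4.
7² = 49 falls short of 89.4 but 7³ = 343 reaches it, so n = 3.

3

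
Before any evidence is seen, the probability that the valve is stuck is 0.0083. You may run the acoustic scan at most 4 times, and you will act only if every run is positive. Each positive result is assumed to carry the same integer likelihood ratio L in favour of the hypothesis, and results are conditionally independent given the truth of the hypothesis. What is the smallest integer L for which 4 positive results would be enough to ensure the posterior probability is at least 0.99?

Prior odds = 0.0083/0.9917 = 83/9917.
Target odds = 0.99/0.01 = 99.
Need L⁴ ≥ 99 ÷ (83/9917) = 981783/83.
10⁴ = 10000 < 981783/83 ≤ 14641 = 11⁴, so L = 11.

11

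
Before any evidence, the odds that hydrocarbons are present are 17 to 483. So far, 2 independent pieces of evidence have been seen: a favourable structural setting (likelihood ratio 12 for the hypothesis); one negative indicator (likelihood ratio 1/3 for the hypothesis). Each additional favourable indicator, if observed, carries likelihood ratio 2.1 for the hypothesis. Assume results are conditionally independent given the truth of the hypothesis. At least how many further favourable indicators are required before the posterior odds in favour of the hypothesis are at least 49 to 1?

8

Prior odds = 17/483.
Combined Bayes factor of the evidence already in hand = 12 × (1/3) = 4.
Odds after that evidence = (17/483) × 4 = 68/483.
Target odds = 49.
Need 2.1ⁿ ≥ 49 ÷ (68/483) = 23667/68.
2.1⁷ ≈180.109 falls short of 23667/68 but 2.1⁸ ≈378.229 reaches it, so n = 8.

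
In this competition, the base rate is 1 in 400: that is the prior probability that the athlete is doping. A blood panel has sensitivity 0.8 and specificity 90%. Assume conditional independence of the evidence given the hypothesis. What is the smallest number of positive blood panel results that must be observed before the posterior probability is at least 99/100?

Prior odds = 0.0025/0.9975 = 1/399.
False-positive rate = 1 − 0.9 = 0.1; likelihood ratio of a positive = 0.8/0.1 = 8.
Target posterior odds = 0.99/0.01 = 99.
Require 8ⁿ ≥ 99 ÷ (1/399) = 39501.
8⁵ = 32768 falls short of 39501 but 8⁶ = 262144 reaches it, so n = 6.

6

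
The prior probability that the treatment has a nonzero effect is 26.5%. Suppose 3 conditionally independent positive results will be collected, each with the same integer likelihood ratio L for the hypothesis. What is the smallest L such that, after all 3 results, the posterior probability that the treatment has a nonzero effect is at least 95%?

Prior odds = 0.265/0.735 = 53/147.
Target odds = 0.95/0.05 = 19.
Need L³ ≥ 19 ÷ (53/147) = 2793/53.
3³ = 27 < 2793/53 ≤ 64 = 4³, so L = 4.

4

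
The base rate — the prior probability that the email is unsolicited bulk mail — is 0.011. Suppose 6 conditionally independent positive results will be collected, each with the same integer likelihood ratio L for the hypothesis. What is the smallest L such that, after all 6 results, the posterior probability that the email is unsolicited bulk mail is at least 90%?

Prior odds = 0.011/0.989 = 11/989.
Target odds = 0.9/0.1 = 9.
Need L⁶ ≥ 9 ÷ (11/989) = 8901/11.
3⁶ = 729 < 8901/11 ≤ 4096 = 4⁶, so L = 4.

4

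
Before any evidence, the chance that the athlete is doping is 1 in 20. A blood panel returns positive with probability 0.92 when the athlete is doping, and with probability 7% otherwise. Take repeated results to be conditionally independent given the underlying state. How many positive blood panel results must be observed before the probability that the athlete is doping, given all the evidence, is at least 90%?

Prior odds = 0.05/0.95 = 1/19.
Likelihood ratio of a positive result = 0.92/0.07 = 92/7.
Target posterior odds = 0.9/0.1 = 9.
Need (1/19) × (92/7)ⁿ ≥ 9, i.e. (92/7)ⁿ ≥ 171.
(92/7)¹ = 92/7 falls short of 171 but (92/7)² = 8464/49 reaches it, so n = 2.

2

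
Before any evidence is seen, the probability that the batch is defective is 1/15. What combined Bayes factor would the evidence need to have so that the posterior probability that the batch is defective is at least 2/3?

Prior odds = (1/15)/(14/15) = 1/14.
Target odds = (2/3)/(1/3) = 2.
Required Bayes factor = 2 ÷ (1/14) = 28.

28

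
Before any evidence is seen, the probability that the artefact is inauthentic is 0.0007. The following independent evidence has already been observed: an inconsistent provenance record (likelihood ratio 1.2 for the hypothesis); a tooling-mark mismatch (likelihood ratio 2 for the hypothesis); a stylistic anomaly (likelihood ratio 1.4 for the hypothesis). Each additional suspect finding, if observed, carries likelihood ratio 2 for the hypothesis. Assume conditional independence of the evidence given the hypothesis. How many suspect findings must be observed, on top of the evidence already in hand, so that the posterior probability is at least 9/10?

Prior odds = 0.0007/0.9993 = 7/9993.
Combined Bayes factor of the evidence already in hand = 1.2 × 2 × 1.4 = 3.36.
Odds after that evidence = (7/9993) × 3.36 = 196/83275.
Target odds = 0.9/0.1 = 9.
Need 2ⁿ ≥ 9 ÷ (196/83275) = 749475/196.
2¹¹ = 2048 falls short of 749475/196 but 2¹² = 4096 reaches it, so n = 12.

12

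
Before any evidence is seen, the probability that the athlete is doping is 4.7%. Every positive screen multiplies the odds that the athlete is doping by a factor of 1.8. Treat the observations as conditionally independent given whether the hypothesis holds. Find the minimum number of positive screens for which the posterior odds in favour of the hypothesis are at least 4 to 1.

8

Prior odds = 0.047/0.953 = 47/953.
Likelihood ratio per positive screen = 1.8.
Target odds = 4.
Need (47/953) × 1.8ⁿ ≥ 4, i.e. 1.8ⁿ ≥ 3812/47.
1.8⁷ = 4782969/78125 falls short of 3812/47 but 1.8⁸ = 43046721/390625 reaches it, so n = 8.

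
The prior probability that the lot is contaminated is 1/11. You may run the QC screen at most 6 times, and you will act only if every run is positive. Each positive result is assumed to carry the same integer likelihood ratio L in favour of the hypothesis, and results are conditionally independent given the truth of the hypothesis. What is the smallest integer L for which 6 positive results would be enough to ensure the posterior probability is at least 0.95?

Prior odds = (1/11)/(10/11) = 0.1.
Target odds = 0.95/0.05 = 19.
Need L⁶ ≥ 19 ÷ 0.1 = 190.
2⁶ = 64 < 190 ≤ 729 = 3⁶, so L = 3.

3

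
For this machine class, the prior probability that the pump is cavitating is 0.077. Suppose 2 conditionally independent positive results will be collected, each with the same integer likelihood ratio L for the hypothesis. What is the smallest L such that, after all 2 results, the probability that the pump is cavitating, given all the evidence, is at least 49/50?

Prior odds = 0.077/0.923 = 77/923.
Target odds = 0.98/0.02 = 49.
Need L² ≥ 49 ÷ (77/923) = 6461/11.
24² = 576 < 6461/11 ≤ 625 = 25², so L = 25.

25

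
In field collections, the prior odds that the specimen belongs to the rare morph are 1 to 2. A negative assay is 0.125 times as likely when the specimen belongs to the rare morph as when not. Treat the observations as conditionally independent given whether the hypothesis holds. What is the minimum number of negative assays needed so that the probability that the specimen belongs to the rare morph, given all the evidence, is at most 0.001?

Prior odds = 0.5.
Likelihood ratio per negative assay = 0.125.
Target posterior odds = 0.001/0.999 = 1/999.
Need 0.5 × 0.125ⁿ ≤ 1/999, i.e. 0.125ⁿ ≤ 2/999.
0.125² = 0.015625 is still above 2/999 but 0.125³ = 0.001953125 is at or below it, so n = 3.

3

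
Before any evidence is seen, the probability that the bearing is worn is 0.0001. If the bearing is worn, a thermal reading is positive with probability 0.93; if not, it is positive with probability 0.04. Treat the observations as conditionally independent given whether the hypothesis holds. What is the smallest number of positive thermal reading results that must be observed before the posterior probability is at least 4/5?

Prior odds: 0.0001 ÷ 0.9999 = 1/9999.
Likelihood ratio of a positive = 0.93/0.04 = 23.25.
Target odds: 0.8 ÷ 0.2 = 4.
Need (1/9999) × 23.25ⁿ ≥ 4, i.e. 23.25ⁿ ≥ 39996.
23.25³ = 804357/64 falls short of 39996 but 23.25⁴ = 74805201/256 reaches it, so n = 4.

4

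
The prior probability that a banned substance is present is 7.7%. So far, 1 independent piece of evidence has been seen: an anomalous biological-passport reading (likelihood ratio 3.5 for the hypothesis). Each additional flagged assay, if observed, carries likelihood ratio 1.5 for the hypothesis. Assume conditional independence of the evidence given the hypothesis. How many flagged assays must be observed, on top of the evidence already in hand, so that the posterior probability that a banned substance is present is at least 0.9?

Prior odds = 0.077/0.923 = 77/923.
Bayes factor of the evidence already in hand = 3.5.
Odds after that evidence = (77/923) × 3.5 = 539/1846.
Target odds = 0.9/0.1 = 9.
Need 1.5ⁿ ≥ 9 ÷ (539/1846) = 16614/539.
1.5⁸ = 25.62890625 falls short of 16614/539 but 1.5⁹ = 19683/512 reaches it, so n = 9.

9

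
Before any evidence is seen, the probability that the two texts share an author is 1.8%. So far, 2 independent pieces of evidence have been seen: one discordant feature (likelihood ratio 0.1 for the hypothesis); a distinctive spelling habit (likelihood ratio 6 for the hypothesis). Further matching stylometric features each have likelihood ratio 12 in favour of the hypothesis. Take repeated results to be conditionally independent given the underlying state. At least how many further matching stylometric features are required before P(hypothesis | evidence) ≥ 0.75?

3

Prior odds = 0.018/0.982 = 9/491.
Combined Bayes factor of the evidence already in hand = 0.1 × 6 = 0.6.
Odds after that evidence = (9/491) × 0.6 = 27/2455.
Target odds = 0.75/0.25 = 3.
Need 12ⁿ ≥ 3 ÷ (27/2455) = 2455/9.
12² = 144 falls short of 2455/9 but 12³ = 1728 reaches it, so n = 3.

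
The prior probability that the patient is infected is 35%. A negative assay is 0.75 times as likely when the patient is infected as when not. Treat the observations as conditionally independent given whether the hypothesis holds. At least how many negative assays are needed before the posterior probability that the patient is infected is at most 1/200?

Prior odds: 0.35 ÷ 0.65 = 7/13.
Likelihood ratio per negative assay = 0.75.
Target odds: 0.005 ÷ 0.995 = 1/199.
Require 0.75ⁿ ≤ 1/199 ÷ (7/13) = 13/1393.
0.75¹⁶ ≈0.0100226 is still above 13/1393 but 0.75¹⁷ ≈0.00751695 is at or below it, so n = 17.

17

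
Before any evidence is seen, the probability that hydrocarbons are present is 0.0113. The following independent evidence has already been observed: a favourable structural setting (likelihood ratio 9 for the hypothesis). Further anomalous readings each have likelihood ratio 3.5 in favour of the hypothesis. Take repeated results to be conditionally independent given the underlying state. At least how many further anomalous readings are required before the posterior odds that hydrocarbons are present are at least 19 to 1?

5

Prior odds = 0.0113/0.9887 = 113/9887.
Bayes factor of the evidence already in hand = 9.
Odds after that evidence = (113/9887) × 9 = 1017/9887.
Target odds = 19.
Need 3.5ⁿ ≥ 19 ÷ (1017/9887) = 187853/1017.
3.5⁴ = 150.0625 falls short of 187853/1017 but 3.5⁵ = 525.21875 reaches it, so n = 5.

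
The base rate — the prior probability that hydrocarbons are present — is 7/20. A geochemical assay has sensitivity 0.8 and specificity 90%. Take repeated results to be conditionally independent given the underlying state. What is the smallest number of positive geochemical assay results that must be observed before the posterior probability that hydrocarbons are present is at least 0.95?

Prior odds = 0.35/0.65 = 7/13.
False-positive rate = 1 − 0.9 = 0.1; likelihood ratio of a positive = 0.8/0.1 = 8.
Target odds: 0.95 ÷ 0.05 = 19.
Need (7/13) × 8ⁿ ≥ 19, i.e. 8ⁿ ≥ 247/7.
8¹ = 8 falls short of 247/7 but 8² = 64 reaches it, so n = 2.

2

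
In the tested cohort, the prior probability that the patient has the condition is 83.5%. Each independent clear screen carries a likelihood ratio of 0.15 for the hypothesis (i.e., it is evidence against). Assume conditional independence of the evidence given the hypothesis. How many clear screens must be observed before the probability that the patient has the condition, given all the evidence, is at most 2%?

3

Prior odds: 0.835 ÷ 0.165 = 167/33.
Likelihood ratio per clear screen = 0.15.
Target posterior odds = 0.02/0.98 = 1/49.
Need (167/33) × 0.15ⁿ ≤ 1/49, i.e. 0.15ⁿ ≤ 33/8183.
0.15² = 0.0225 is still above 33/8183 but 0.15³ = 0.003375 is at or below it, so n = 3.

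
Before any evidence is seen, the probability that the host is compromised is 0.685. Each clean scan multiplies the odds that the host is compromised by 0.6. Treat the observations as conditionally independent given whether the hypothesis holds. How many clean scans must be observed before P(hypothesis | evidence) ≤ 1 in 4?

4

Prior odds = 0.685/0.315 = 137/63.
Likelihood ratio per clean scan = 0.6.
Target posterior odds = 0.25/0.75 = 1/3.
Require 0.6ⁿ ≤ 1/3 ÷ (137/63) = 21/137.
0.6³ = 0.216 is still above 21/137 but 0.6⁴ = 0.1296 is at or below it, so n = 4.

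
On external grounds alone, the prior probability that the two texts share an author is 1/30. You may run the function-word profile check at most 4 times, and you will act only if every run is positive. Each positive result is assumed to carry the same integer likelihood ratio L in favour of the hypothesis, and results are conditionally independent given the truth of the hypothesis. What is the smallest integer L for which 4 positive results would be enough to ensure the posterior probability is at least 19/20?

5

Prior odds = (1/30)/(29/30) = 1/29.
Target odds = 0.95/0.05 = 19.
Need L⁴ ≥ 19 ÷ (1/29) = 551.
4⁴ = 256 < 551 ≤ 625 = 5⁴, so L = 5.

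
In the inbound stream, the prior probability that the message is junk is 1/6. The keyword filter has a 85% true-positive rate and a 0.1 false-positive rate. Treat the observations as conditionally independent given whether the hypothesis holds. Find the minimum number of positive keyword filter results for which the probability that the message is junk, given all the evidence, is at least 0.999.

Prior odds = (1/6)/(5/6) = 0.2.
Likelihood ratio of a positive result = 0.85/0.1 = 8.5.
Target posterior odds = 0.999/0.001 = 999.
Require 8.5ⁿ ≥ 999 ÷ 0.2 = 4995.
8.5³ = 614.125 falls short of 4995 but 8.5⁴ = 5220.0625 reaches it, so n = 4.

4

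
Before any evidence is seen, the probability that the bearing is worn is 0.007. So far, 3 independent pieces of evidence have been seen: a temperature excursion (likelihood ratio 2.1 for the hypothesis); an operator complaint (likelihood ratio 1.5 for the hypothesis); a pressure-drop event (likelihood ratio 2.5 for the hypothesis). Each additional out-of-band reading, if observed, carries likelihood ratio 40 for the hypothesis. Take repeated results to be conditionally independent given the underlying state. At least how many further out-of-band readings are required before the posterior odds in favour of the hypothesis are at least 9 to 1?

Prior odds = 0.007/0.993 = 7/993.
Combined Bayes factor of the evidence already in hand = 2.1 × 1.5 × 2.5 = 7.875.
Odds after that evidence = (7/993) × 7.875 = 147/2648.
Target odds = 9.
Need 40ⁿ ≥ 9 ÷ (147/2648) = 7944/49.
40¹ = 40 falls short of 7944/49 but 40² = 1600 reaches it, so n = 2.

2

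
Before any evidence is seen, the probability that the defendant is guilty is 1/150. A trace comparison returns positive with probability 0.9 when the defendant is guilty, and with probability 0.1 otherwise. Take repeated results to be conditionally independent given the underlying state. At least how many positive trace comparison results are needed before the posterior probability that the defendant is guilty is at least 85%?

Prior odds: (1/150) ÷ (149/150) = 1/149.
Likelihood ratio of a positive result = 0.9/0.1 = 9.
Target posterior odds = 0.85/0.15 = 17/3.
Need (1/149) × 9ⁿ ≥ 17/3, i.e. 9ⁿ ≥ 2533/3.
9³ = 729 falls short of 2533/3 but 9⁴ = 6561 reaches it, so n = 4.

4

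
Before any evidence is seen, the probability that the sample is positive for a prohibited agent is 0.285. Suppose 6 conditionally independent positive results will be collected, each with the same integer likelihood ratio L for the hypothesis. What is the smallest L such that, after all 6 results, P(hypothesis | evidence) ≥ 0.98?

Prior odds = 0.285/0.715 = 57/143.
Target odds = 0.98/0.02 = 49.
Need L⁶ ≥ 49 ÷ (57/143) = 7007/57.
2⁶ = 64 < 7007/57 ≤ 729 = 3⁶, so L = 3.

3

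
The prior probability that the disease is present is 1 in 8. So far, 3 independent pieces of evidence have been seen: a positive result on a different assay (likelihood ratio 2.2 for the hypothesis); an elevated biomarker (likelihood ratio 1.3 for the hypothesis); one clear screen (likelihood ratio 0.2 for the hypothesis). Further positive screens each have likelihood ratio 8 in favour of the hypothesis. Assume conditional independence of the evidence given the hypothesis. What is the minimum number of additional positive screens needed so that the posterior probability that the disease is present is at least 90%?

Prior odds = 0.125/0.875 = 1/7.
Combined Bayes factor of the evidence already in hand = 2.2 × 1.3 × 0.2 = 0.572.
Odds after that evidence = (1/7) × 0.572 = 143/1750.
Target odds = 0.9/0.1 = 9.
Need 8ⁿ ≥ 9 ÷ (143/1750) = 15750/143.
8² = 64 falls short of 15750/143 but 8³ = 512 reaches it, so n = 3.

3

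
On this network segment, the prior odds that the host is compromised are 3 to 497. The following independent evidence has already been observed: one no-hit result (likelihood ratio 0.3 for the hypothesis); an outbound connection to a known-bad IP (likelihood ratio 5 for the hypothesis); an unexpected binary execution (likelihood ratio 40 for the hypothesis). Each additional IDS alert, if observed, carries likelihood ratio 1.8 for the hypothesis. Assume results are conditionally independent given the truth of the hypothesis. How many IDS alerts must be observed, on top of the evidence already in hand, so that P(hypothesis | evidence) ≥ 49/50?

9

Prior odds = 3/497.
Combined Bayes factor of the evidence already in hand = 0.3 × 5 × 40 = 60.
Odds after that evidence = (3/497) × 60 = 180/497.
Target odds = 0.98/0.02 = 49.
Need 1.8ⁿ ≥ 49 ÷ (180/497) = 24353/180.
1.8⁸ = 43046721/390625 falls short of 24353/180 but 1.8⁹ = 387420489/1953125 reaches it, so n = 9.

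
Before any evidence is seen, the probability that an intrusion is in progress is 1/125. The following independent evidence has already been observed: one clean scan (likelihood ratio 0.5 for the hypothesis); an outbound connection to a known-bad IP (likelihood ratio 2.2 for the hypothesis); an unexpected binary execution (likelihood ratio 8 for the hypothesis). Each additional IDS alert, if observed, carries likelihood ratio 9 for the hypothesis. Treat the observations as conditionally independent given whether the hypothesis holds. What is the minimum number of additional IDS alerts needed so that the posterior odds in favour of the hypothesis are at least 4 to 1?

Prior odds = 0.008/0.992 = 1/124.
Combined Bayes factor of the evidence already in hand = 0.5 × 2.2 × 8 = 8.8.
Odds after that evidence = (1/124) × 8.8 = 11/155.
Target odds = 4.
Need 9ⁿ ≥ 4 ÷ (11/155) = 620/11.
9¹ = 9 falls short of 620/11 but 9² = 81 reaches it, so n = 2.

2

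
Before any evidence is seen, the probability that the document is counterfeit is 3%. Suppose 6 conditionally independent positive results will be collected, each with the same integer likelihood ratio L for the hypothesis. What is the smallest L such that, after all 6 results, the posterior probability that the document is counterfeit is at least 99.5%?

5

Prior odds = 0.03/0.97 = 3/97.
Target odds = 0.995/0.005 = 199.
Need L⁶ ≥ 199 ÷ (3/97) = 19303/3.
4⁶ = 4096 < 19303/3 ≤ 15625 = 5⁶, so L = 5.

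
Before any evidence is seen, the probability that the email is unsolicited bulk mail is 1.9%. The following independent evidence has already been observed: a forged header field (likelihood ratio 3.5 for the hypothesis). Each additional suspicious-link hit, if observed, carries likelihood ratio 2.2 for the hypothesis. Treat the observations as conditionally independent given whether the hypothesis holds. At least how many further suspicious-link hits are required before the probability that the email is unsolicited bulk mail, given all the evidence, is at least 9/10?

Prior odds = 0.019/0.981 = 19/981.
Bayes factor of the evidence already in hand = 3.5.
Odds after that evidence = (19/981) × 3.5 = 133/1962.
Target odds = 0.9/0.1 = 9.
Need 2.2ⁿ ≥ 9 ÷ (133/1962) = 17658/133.
2.2⁶ = 1771561/15625 falls short of 17658/133 but 2.2⁷ = 19487171/78125 reaches it, so n = 7.

7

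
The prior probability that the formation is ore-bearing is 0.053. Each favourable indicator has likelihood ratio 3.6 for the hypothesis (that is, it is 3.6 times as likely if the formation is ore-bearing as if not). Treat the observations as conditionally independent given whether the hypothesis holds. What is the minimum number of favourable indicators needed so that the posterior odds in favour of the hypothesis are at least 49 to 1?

6

Prior odds = 0.053/0.947 = 53/947.
Likelihood ratio per favourable indicator = 3.6.
Target odds = 49.
Require 3.6ⁿ ≥ 49 ÷ (53/947) = 46403/53.
3.6⁵ = 604.66176 falls short of 46403/53 but 3.6⁶ = 34012224/15625 reaches it, so n = 6.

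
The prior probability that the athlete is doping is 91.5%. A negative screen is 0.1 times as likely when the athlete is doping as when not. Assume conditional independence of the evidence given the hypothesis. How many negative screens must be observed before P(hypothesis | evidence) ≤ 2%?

3

Prior odds = 0.915/0.085 = 183/17.
Likelihood ratio per negative screen = 0.1.
Target odds: 0.02 ÷ 0.98 = 1/49.
Need (183/17) × 0.1ⁿ ≤ 1/49, i.e. 0.1ⁿ ≤ 17/8967.
0.1² = 0.01 is still above 17/8967 but 0.1³ = 0.001 is at or below it, so n = 3.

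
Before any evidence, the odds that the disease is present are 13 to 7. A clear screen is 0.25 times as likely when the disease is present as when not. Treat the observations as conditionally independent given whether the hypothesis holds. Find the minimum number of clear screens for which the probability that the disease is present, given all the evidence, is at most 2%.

4

Prior odds = 13/7.
Likelihood ratio per clear screen = 0.25.
Target odds: 0.02 ÷ 0.98 = 1/49.
Require 0.25ⁿ ≤ 1/49 ÷ (13/7) = 1/91.
0.25³ = 0.015625 is still above 1/91 but 0.25⁴ = 0.00390625 is at or below it, so n = 4.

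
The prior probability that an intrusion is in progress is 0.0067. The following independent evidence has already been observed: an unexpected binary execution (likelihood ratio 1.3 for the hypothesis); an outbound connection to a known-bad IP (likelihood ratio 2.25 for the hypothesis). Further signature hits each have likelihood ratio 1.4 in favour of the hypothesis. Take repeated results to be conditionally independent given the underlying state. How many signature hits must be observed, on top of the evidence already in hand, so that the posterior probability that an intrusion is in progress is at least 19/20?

21

Prior odds = 0.0067/0.9933 = 67/9933.
Combined Bayes factor of the evidence already in hand = 1.3 × 2.25 = 2.925.
Odds after that evidence = (67/9933) × 2.925 = 2613/132440.
Target odds = 0.95/0.05 = 19.
Need 1.4ⁿ ≥ 19 ÷ (2613/132440) = 2516360/2613.
1.4²⁰ ≈836.683 falls short of 2516360/2613 but 1.4²¹ ≈1171.36 reaches it, so n = 21.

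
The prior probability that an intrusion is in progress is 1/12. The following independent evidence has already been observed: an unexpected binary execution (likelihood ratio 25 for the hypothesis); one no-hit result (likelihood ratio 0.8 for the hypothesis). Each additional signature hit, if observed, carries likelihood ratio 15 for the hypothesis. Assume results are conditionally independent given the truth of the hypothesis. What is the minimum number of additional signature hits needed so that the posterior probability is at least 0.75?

1

Prior odds = (1/12)/(11/12) = 1/11.
Combined Bayes factor of the evidence already in hand = 25 × 0.8 = 20.
Odds after that evidence = (1/11) × 20 = 20/11.
Target odds = 0.75/0.25 = 3.
Need 15ⁿ ≥ 3 ÷ (20/11) = 1.65.
15¹ = 15, which meets the required 1.65; so n = 1.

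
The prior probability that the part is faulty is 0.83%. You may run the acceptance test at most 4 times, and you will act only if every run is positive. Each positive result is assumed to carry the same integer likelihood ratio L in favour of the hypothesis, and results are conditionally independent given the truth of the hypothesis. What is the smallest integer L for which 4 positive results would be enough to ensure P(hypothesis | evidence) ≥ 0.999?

Prior odds = 0.0083/0.9917 = 83/9917.
Target odds = 0.999/0.001 = 999.
Need L⁴ ≥ 999 ÷ (83/9917) = 9907083/83.
18⁴ = 104976 < 9907083/83 ≤ 130321 = 19⁴, so L = 19.

19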